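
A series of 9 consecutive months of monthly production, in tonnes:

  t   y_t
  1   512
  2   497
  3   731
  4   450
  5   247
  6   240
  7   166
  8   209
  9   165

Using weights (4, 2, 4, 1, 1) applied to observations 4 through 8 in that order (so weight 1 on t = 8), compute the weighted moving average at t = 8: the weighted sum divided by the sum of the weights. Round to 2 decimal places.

302.42

Weighted sum: 4·450 + 2·247 + 4·240 + 1·166 + 1·209 = 1800 + 494 + 960 + 166 + 209 = 3629
Weight total: 4 + 2 + 4 + 1 + 1 = 12
WMA = 3629 / 12 = 302.42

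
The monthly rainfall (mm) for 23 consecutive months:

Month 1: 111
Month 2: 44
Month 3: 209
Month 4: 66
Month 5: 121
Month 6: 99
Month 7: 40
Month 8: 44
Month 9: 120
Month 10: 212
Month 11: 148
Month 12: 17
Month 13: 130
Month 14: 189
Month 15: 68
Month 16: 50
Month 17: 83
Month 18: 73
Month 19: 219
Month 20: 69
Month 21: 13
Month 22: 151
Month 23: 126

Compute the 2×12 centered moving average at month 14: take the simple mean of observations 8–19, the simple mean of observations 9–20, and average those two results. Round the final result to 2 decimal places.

Sum over 8–19: 44 + 120 + 212 + 148 + 17 + 130 + 189 + 68 + 50 + 83 + 73 + 219 = 1353
Sum over 9–20: 120 + 212 + 148 + 17 + 130 + 189 + 68 + 50 + 83 + 73 + 219 + 69 = 1378
CMA at t=14 = (1353 + 1378) / (2·12) = 2731 / 24 = 113.79

113.79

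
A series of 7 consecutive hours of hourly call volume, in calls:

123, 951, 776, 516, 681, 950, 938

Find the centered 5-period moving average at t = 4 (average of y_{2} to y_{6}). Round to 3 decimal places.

Sum of periods 2–6: 951 + 776 + 516 + 681 + 950 = 3874
Divide by 5: 3874 / 5 = 774.800

774.800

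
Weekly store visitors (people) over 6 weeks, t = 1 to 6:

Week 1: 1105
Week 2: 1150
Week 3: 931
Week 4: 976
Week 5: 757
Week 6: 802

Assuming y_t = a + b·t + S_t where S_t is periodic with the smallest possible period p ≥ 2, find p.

First differences y_{t+1} − y_t: 45, -219, 45, -219, 45, …
The difference pattern repeats every 2 terms and not for any smaller step, so p = 2.

2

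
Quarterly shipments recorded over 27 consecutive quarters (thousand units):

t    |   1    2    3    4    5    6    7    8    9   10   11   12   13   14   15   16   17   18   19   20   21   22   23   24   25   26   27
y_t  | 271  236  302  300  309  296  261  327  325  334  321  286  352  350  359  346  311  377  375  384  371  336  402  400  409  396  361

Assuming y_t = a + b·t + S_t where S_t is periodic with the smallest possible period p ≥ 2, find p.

First differences y_{t+1} − y_t: -35, 66, -2, 9, -13, -35, 66, -2, 9, -13, -35, 66, …
The difference pattern repeats every 5 terms and not for any smaller step, so p = 5.

5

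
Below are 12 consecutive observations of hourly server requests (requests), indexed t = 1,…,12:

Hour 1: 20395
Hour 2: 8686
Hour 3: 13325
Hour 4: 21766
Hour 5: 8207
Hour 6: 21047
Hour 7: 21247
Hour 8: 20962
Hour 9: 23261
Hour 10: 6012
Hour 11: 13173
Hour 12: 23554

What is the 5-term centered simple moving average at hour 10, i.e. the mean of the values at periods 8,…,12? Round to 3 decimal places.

17392.400

Sum of periods 8–12: 20962 + 23261 + 6012 + 13173 + 23554 = 86962
Divide by 5: 86962 / 5 = 17392.400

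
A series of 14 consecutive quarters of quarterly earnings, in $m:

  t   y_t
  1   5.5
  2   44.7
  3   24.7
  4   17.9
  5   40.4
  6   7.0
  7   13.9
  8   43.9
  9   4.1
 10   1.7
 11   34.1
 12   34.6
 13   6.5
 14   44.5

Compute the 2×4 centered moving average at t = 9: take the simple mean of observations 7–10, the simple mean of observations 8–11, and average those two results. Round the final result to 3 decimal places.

Sum over 7–10: 13.9 + 43.9 + 4.1 + 1.7 = 63.6
Sum over 8–11: 43.9 + 4.1 + 1.7 + 34.1 = 83.8
CMA at t=9 = (63.6 + 83.8) / (2·4) = 147.4 / 8 = 18.425

18.425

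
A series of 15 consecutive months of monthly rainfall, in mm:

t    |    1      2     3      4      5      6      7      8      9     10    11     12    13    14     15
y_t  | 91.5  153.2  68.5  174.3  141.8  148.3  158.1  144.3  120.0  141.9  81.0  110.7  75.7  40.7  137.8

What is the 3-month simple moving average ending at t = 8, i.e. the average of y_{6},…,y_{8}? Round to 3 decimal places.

Sum of periods 6–8: 148.3 + 158.1 + 144.3 = 450.7
Divide by 3: 450.7 / 3 = 150.233

150.233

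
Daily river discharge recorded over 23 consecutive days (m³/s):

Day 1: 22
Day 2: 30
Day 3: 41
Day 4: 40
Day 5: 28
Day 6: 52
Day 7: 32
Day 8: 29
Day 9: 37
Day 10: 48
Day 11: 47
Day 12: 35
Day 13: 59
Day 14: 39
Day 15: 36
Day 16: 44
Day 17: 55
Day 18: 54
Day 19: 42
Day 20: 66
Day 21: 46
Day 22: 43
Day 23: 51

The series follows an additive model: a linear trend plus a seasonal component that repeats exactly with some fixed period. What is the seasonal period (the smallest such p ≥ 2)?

7

First differences y_{t+1} − y_t: 8, 11, -1, -12, 24, -20, -3, 8, 11, -1, -12, 24, -20, -3, 8, 11, …
The difference pattern repeats every 7 terms and not for any smaller step, so p = 7.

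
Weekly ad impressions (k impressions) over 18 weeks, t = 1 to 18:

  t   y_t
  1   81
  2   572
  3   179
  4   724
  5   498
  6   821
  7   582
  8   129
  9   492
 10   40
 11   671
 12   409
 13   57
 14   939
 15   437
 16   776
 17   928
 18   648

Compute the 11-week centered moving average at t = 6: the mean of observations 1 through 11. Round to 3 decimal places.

Sum of periods 1–11: 81 + 572 + 179 + 724 + 498 + 821 + 582 + 129 + 492 + 40 + 671 = 4789
Divide by 11: 4789 / 11 = 435.364

435.364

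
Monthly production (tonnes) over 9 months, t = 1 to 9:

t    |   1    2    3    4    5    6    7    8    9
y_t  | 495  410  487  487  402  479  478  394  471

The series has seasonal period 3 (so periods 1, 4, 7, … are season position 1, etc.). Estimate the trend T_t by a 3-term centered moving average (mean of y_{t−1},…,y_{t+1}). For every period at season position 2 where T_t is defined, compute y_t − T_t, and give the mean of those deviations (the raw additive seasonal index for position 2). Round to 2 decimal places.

-53.89

Season position 2 occurs at t = 2, 5, 8 (where T_t is defined).
t=2: T_2 = 464.0000; y_2 − T_2 = 410 − 464.0000 = -54.0000
t=5: T_5 = 456.0000; y_5 − T_5 = 402 − 456.0000 = -54.0000
t=8: T_8 = 447.6667; y_8 − T_8 = 394 − 447.6667 = -53.6667
Mean deviation: (-54.0000 + -54.0000 + -53.6667) / 3 = -53.89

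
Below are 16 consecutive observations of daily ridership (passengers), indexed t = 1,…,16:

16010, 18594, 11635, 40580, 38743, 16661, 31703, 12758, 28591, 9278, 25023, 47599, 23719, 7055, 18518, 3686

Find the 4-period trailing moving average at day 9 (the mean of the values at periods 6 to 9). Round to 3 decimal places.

22428.250

Sum of periods 6–9: 16661 + 31703 + 12758 + 28591 = 89713
Divide by 4: 89713 / 4 = 22428.250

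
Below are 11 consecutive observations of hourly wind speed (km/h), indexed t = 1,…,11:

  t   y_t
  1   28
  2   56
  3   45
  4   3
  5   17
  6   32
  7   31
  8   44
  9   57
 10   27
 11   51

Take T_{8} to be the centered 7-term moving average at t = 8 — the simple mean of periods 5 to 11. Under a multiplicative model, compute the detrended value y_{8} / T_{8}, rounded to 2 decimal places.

1.19

Trend T_8 = (17 + 32 + 31 + 44 + 57 + 27 + 51) / 7 = 259/7 = 37.0000
Ratio to trend: 44 / 37.0000 = 1.19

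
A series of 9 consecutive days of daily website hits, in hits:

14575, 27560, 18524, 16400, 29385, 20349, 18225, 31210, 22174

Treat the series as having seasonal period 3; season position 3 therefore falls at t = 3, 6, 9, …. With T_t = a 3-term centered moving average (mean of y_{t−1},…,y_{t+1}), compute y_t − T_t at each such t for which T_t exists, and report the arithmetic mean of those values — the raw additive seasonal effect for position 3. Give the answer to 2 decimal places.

-2304.00

Season position 3 occurs at t = 3, 6 (where T_t is defined).
t=3: T_3 = 20828.0000; y_3 − T_3 = 18524 − 20828.0000 = -2304.0000
t=6: T_6 = 22653.0000; y_6 − T_6 = 20349 − 22653.0000 = -2304.0000
Mean deviation: (-2304.0000 + -2304.0000) / 2 = -2304.00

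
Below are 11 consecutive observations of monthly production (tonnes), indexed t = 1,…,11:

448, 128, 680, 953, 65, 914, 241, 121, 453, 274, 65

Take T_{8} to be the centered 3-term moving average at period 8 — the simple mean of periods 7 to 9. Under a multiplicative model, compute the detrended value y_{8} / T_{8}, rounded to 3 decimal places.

Trend T_8 = (241 + 121 + 453) / 3 = 815/3 = 271.66667
Ratio to trend: 121 / 271.66667 = 0.445

0.445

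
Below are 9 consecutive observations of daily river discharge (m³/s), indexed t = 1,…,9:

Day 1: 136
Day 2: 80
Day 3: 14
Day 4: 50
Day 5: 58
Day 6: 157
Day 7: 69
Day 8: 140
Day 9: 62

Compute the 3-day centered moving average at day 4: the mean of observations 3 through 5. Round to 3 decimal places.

40.667

Sum of periods 3–5: 14 + 50 + 58 = 122
Divide by 3: 122 / 3 = 40.667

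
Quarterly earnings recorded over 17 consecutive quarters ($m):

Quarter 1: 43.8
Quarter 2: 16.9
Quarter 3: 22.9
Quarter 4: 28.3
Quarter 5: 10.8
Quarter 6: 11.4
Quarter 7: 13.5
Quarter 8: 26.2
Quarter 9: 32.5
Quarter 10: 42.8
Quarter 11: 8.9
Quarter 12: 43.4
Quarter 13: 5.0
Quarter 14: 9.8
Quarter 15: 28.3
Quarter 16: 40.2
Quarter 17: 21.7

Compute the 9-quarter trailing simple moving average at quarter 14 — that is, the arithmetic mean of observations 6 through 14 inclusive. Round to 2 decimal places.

Sum of periods 6–14: 11.4 + 13.5 + 26.2 + 32.5 + 42.8 + 8.9 + 43.4 + 5.0 + 9.8 = 193.5
Divide by 9: 193.5 / 9 = 21.50

21.50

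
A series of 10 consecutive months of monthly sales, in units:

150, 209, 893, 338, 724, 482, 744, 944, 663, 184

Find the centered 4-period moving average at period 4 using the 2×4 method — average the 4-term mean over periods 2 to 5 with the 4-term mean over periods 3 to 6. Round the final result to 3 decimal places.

575.125

Sum over 2–5: 209 + 893 + 338 + 724 = 2164
Sum over 3–6: 893 + 338 + 724 + 482 = 2437
CMA at t=4 = (2164 + 2437) / (2·4) = 4601 / 8 = 575.125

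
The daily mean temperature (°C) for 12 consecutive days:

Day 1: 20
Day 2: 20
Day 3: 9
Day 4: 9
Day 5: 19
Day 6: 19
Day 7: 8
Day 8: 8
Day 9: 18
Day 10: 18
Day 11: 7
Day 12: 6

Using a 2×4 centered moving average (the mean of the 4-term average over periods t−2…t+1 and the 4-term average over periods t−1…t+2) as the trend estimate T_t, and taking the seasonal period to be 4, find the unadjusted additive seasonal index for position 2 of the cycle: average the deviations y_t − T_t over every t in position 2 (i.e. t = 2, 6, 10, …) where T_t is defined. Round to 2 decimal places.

Season position 2 occurs at t = 6, 10 (where T_t is defined).
t=6: T_6 = 13.6250; y_6 − T_6 = 19 − 13.6250 = 5.3750
t=10: T_10 = 12.5000; y_10 − T_10 = 18 − 12.5000 = 5.5000
Mean deviation: (5.3750 + 5.5000) / 2 = 5.44

5.44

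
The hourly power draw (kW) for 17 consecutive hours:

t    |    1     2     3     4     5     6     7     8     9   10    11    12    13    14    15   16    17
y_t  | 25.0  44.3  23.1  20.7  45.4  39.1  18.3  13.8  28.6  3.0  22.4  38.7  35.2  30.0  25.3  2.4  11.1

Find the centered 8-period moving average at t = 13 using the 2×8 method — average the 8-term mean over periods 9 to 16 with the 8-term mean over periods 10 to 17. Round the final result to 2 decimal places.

22.11

Sum over 9–16: 28.6 + 3.0 + 22.4 + 38.7 + 35.2 + 30.0 + 25.3 + 2.4 = 185.6
Sum over 10–17: 3.0 + 22.4 + 38.7 + 35.2 + 30.0 + 25.3 + 2.4 + 11.1 = 168.1
CMA at t=13 = (185.6 + 168.1) / (2·8) = 353.7 / 16 = 22.11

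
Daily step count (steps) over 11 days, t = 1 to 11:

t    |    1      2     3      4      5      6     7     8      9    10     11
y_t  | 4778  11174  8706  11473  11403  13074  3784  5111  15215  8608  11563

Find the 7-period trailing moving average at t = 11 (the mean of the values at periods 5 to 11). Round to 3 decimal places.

9822.571

Sum of periods 5–11: 11403 + 13074 + 3784 + 5111 + 15215 + 8608 + 11563 = 68758
Divide by 7: 68758 / 7 = 9822.571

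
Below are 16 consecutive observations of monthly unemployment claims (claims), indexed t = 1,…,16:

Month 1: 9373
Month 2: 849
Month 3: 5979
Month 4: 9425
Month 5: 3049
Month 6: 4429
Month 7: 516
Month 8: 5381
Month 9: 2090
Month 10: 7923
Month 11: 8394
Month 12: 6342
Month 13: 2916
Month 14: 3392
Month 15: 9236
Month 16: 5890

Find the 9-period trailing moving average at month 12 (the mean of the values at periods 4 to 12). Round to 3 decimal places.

5283.222

Sum of periods 4–12: 9425 + 3049 + 4429 + 516 + 5381 + 2090 + 7923 + 8394 + 6342 = 47549
Divide by 9: 47549 / 9 = 5283.222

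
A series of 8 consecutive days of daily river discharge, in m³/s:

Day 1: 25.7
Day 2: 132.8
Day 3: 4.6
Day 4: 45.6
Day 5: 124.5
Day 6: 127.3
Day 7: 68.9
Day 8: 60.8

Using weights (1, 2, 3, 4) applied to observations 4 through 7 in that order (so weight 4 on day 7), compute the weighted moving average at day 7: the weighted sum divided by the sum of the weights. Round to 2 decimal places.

95.21

Weighted sum: 1·45.6 + 2·124.5 + 3·127.3 + 4·68.9 = 45.6 + 249.0 + 381.9 + 275.6 = 952.1
Weight total: 1 + 2 + 3 + 4 = 10
WMA = 952.1 / 10 = 95.21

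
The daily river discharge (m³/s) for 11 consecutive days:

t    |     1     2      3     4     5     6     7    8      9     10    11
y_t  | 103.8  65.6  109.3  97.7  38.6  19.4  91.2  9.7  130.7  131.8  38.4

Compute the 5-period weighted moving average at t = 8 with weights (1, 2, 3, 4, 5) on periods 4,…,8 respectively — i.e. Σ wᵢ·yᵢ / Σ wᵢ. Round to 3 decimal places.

43.093

Weighted sum: 1·97.7 + 2·38.6 + 3·19.4 + 4·91.2 + 5·9.7 = 97.7 + 77.2 + 58.2 + 364.8 + 48.5 = 646.4
Weight total: 1 + 2 + 3 + 4 + 5 = 15
WMA = 646.4 / 15 = 43.093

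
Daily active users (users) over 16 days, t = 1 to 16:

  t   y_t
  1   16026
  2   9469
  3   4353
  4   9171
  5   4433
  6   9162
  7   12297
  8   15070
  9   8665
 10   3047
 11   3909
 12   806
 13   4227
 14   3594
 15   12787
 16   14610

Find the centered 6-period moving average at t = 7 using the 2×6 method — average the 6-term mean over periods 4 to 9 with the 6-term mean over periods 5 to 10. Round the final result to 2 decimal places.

Sum over 4–9: 9171 + 4433 + 9162 + 12297 + 15070 + 8665 = 58798
Sum over 5–10: 4433 + 9162 + 12297 + 15070 + 8665 + 3047 = 52674
CMA at t=7 = (58798 + 52674) / (2·6) = 111472 / 12 = 9289.33

9289.33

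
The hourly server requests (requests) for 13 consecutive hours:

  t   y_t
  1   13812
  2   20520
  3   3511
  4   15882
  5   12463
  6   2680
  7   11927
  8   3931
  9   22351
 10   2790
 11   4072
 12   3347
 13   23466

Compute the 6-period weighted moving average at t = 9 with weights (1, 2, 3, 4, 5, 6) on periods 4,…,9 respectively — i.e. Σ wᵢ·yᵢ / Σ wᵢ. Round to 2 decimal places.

11919.86

Weighted sum: 1·15882 + 2·12463 + 3·2680 + 4·11927 + 5·3931 + 6·22351 = 15882 + 24926 + 8040 + 47708 + 19655 + 134106 = 250317
Weight total: 1 + 2 + 3 + 4 + 5 + 6 = 21
WMA = 250317 / 21 = 11919.86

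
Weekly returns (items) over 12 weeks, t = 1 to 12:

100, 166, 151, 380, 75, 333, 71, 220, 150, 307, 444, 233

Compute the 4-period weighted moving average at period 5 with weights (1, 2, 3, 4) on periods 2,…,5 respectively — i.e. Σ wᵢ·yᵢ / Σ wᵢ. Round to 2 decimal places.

Weighted sum: 1·166 + 2·151 + 3·380 + 4·75 = 166 + 302 + 1140 + 300 = 1908
Weight total: 1 + 2 + 3 + 4 = 10
WMA = 1908 / 10 = 190.80

190.80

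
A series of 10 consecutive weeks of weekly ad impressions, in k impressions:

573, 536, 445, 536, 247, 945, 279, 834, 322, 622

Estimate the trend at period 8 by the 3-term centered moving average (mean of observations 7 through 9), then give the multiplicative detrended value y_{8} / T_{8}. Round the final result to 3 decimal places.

Trend T_8 = (279 + 834 + 322) / 3 = 1435/3 = 478.33333
Ratio to trend: 834 / 478.33333 = 1.744

1.744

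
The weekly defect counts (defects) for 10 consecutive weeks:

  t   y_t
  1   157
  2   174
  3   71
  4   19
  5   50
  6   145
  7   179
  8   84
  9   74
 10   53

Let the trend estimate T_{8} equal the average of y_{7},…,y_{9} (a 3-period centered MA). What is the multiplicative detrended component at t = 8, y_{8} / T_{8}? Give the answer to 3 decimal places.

Trend T_8 = (179 + 84 + 74) / 3 = 337/3 = 112.33333
Ratio to trend: 84 / 112.33333 = 0.748

0.748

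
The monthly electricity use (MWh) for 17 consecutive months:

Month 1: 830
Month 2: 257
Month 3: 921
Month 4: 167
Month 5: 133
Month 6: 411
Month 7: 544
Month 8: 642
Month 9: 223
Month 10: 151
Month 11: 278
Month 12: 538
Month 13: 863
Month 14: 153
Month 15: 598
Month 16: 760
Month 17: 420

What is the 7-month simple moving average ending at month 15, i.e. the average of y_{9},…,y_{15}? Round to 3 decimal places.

Sum of periods 9–15: 223 + 151 + 278 + 538 + 863 + 153 + 598 = 2804
Divide by 7: 2804 / 7 = 400.571

400.571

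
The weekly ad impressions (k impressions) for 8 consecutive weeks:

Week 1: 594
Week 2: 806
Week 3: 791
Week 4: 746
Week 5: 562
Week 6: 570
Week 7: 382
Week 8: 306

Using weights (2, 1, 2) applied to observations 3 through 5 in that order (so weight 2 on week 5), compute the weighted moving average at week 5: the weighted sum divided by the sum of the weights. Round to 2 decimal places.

Weighted sum: 2·791 + 1·746 + 2·562 = 1582 + 746 + 1124 = 3452
Weight total: 2 + 1 + 2 = 5
WMA = 3452 / 5 = 690.40

690.40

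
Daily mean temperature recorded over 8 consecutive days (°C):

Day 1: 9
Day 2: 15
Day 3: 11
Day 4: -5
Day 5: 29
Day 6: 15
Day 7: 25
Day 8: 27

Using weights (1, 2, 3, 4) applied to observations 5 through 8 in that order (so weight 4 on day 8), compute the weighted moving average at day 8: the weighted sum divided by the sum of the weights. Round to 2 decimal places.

24.20

Weighted sum: 1·29 + 2·15 + 3·25 + 4·27 = 29 + 30 + 75 + 108 = 242
Weight total: 1 + 2 + 3 + 4 = 10
WMA = 242 / 10 = 24.20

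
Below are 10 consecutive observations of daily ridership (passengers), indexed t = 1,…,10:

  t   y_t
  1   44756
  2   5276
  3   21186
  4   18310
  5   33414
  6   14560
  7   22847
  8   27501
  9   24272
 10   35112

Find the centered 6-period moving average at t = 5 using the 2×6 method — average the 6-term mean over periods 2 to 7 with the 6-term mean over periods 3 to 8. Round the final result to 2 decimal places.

21117.58

Sum over 2–7: 5276 + 21186 + 18310 + 33414 + 14560 + 22847 = 115593
Sum over 3–8: 21186 + 18310 + 33414 + 14560 + 22847 + 27501 = 137818
CMA at t=5 = (115593 + 137818) / (2·6) = 253411 / 12 = 21117.58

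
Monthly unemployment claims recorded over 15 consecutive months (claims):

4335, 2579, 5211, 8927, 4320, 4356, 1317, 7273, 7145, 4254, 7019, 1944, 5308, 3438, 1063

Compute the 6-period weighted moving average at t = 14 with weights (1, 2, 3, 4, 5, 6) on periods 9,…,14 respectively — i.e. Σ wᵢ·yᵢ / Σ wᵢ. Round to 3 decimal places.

4364.476

Weighted sum: 1·7145 + 2·4254 + 3·7019 + 4·1944 + 5·5308 + 6·3438 = 7145 + 8508 + 21057 + 7776 + 26540 + 20628 = 91654
Weight total: 1 + 2 + 3 + 4 + 5 + 6 = 21
WMA = 91654 / 21 = 4364.476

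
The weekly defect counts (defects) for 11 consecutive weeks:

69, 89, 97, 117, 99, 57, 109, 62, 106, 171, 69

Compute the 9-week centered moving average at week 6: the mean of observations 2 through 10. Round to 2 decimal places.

100.78

Sum of periods 2–10: 89 + 97 + 117 + 99 + 57 + 109 + 62 + 106 + 171 = 907
Divide by 9: 907 / 9 = 100.78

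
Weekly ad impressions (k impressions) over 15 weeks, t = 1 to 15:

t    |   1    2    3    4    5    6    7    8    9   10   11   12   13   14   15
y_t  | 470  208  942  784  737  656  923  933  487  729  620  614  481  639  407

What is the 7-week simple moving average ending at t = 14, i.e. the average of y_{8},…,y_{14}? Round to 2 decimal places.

Sum of periods 8–14: 933 + 487 + 729 + 620 + 614 + 481 + 639 = 4503
Divide by 7: 4503 / 7 = 643.29

643.29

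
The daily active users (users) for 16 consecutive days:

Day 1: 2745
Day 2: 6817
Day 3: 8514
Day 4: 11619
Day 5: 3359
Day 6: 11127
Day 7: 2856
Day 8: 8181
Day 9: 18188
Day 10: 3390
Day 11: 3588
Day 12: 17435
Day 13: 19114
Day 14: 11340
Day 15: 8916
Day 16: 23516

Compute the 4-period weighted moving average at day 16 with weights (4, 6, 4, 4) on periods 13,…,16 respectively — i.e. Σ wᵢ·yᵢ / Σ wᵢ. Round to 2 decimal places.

Weighted sum: 4·19114 + 6·11340 + 4·8916 + 4·23516 = 76456 + 68040 + 35664 + 94064 = 274224
Weight total: 4 + 6 + 4 + 4 = 18
WMA = 274224 / 18 = 15234.67

15234.67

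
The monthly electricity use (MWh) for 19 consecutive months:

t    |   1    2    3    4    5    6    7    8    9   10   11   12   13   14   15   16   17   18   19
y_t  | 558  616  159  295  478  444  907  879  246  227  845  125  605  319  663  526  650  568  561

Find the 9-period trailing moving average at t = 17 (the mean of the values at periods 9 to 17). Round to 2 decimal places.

467.33

Sum of periods 9–17: 246 + 227 + 845 + 125 + 605 + 319 + 663 + 526 + 650 = 4206
Divide by 9: 4206 / 9 = 467.33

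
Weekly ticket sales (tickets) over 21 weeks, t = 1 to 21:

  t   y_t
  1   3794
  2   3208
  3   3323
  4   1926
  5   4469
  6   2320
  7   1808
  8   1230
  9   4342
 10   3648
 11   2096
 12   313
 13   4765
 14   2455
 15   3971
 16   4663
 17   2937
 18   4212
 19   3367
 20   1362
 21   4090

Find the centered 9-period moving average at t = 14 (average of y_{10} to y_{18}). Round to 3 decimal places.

Sum of periods 10–18: 3648 + 2096 + 313 + 4765 + 2455 + 3971 + 4663 + 2937 + 4212 = 29060
Divide by 9: 29060 / 9 = 3228.889

3228.889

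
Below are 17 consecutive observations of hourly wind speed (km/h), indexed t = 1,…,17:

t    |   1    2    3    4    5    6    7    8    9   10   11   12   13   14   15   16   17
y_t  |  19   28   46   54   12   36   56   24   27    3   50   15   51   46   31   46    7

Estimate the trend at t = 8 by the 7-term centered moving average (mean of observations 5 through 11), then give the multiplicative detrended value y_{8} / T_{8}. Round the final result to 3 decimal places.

0.808

Trend T_8 = (12 + 36 + 56 + 24 + 27 + 3 + 50) / 7 = 208/7 = 29.71429
Ratio to trend: 24 / 29.71429 = 0.808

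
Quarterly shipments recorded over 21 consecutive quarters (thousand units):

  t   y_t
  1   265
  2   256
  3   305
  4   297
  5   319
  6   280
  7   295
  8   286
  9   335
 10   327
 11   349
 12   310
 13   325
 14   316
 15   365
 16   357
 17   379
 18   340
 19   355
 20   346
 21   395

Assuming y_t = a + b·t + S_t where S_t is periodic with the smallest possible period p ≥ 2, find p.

First differences y_{t+1} − y_t: -9, 49, -8, 22, -39, 15, -9, 49, -8, 22, -39, 15, -9, 49, …
The difference pattern repeats every 6 terms and not for any smaller step, so p = 6.

6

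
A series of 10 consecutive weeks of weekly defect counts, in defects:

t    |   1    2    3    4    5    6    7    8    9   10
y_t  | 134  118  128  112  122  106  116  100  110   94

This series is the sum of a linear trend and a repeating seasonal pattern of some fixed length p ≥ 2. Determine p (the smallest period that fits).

First differences y_{t+1} − y_t: -16, 10, -16, 10, -16, 10, …
The difference pattern repeats every 2 terms and not for any smaller step, so p = 2.

2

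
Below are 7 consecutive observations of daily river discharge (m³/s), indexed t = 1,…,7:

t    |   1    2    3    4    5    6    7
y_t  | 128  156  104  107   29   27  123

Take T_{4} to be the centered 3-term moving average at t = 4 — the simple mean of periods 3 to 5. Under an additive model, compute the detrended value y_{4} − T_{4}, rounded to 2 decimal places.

Trend T_4 = (104 + 107 + 29) / 3 = 240/3 = 80.0000
Detrended value: 107 − 80.0000 = 27.00

27.00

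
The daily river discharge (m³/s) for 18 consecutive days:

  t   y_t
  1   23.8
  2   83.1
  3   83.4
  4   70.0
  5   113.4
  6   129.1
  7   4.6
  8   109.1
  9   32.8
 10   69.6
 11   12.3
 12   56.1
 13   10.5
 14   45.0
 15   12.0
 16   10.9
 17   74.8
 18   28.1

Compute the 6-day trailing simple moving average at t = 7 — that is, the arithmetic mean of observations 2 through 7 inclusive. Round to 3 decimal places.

Sum of periods 2–7: 83.1 + 83.4 + 70.0 + 113.4 + 129.1 + 4.6 = 483.6
Divide by 6: 483.6 / 6 = 80.600

80.600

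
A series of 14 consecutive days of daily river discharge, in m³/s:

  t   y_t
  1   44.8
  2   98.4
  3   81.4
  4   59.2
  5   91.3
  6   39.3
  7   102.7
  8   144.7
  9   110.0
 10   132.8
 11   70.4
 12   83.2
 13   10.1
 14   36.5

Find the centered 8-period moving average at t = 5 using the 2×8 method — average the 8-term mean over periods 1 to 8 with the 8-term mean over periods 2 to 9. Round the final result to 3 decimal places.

Sum over 1–8: 44.8 + 98.4 + 81.4 + 59.2 + 91.3 + 39.3 + 102.7 + 144.7 = 661.8
Sum over 2–9: 98.4 + 81.4 + 59.2 + 91.3 + 39.3 + 102.7 + 144.7 + 110.0 = 727.0
CMA at t=5 = (661.8 + 727.0) / (2·8) = 1388.8 / 16 = 86.800

86.800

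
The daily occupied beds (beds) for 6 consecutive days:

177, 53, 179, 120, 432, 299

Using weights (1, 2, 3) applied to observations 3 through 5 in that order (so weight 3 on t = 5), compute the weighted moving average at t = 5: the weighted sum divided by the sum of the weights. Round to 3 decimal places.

285.833

Weighted sum: 1·179 + 2·120 + 3·432 = 179 + 240 + 1296 = 1715
Weight total: 1 + 2 + 3 = 6
WMA = 1715 / 6 = 285.833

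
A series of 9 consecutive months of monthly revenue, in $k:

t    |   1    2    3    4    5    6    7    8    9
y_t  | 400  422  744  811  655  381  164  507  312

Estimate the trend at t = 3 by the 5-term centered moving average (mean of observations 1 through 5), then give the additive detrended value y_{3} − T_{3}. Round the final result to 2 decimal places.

Trend T_3 = (400 + 422 + 744 + 811 + 655) / 5 = 3032/5 = 606.4000
Detrended value: 744 − 606.4000 = 137.60

137.60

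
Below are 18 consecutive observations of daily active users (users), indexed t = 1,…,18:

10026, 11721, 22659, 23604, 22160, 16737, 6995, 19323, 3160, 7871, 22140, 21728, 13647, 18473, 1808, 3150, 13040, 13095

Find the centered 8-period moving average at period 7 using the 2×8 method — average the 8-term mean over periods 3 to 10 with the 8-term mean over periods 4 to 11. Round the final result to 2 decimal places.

Sum over 3–10: 22659 + 23604 + 22160 + 16737 + 6995 + 19323 + 3160 + 7871 = 122509
Sum over 4–11: 23604 + 22160 + 16737 + 6995 + 19323 + 3160 + 7871 + 22140 = 121990
CMA at t=7 = (122509 + 121990) / (2·8) = 244499 / 16 = 15281.19

15281.19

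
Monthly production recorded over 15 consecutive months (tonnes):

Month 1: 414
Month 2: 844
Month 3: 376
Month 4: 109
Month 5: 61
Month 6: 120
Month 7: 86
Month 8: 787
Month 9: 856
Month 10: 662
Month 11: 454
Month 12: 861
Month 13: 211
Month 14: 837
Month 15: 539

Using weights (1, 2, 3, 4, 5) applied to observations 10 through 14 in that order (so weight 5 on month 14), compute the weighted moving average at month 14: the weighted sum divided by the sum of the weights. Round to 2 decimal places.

Weighted sum: 1·662 + 2·454 + 3·861 + 4·211 + 5·837 = 662 + 908 + 2583 + 844 + 4185 = 9182
Weight total: 1 + 2 + 3 + 4 + 5 = 15
WMA = 9182 / 15 = 612.13

612.13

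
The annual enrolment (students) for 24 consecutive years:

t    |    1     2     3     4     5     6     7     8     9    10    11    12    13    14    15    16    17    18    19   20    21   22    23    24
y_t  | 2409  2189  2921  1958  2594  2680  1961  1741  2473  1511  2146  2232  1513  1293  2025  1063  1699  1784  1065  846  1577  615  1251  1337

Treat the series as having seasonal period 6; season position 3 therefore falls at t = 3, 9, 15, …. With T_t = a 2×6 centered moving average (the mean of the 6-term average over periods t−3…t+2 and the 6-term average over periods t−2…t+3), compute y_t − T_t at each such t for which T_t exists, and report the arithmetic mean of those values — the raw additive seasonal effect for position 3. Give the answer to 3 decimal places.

424.806

Season position 3 occurs at t = 9, 15, 21 (where T_t is defined).
t=9: T_9 = 2048.00000; y_9 − T_9 = 2473 − 2048.00000 = 425.00000
t=15: T_15 = 1600.16667; y_15 − T_15 = 2025 − 1600.16667 = 424.83333
t=21: T_21 = 1152.41667; y_21 − T_21 = 1577 − 1152.41667 = 424.58333
Mean deviation: (425.00000 + 424.83333 + 424.58333) / 3 = 424.806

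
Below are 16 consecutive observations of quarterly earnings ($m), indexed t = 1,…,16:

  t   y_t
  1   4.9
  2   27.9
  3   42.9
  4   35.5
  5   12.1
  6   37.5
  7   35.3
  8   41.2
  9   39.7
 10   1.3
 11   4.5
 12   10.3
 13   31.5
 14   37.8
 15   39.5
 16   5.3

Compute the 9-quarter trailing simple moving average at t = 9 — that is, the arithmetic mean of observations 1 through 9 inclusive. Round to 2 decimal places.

Sum of periods 1–9: 4.9 + 27.9 + 42.9 + 35.5 + 12.1 + 37.5 + 35.3 + 41.2 + 39.7 = 277.0
Divide by 9: 277.0 / 9 = 30.78

30.78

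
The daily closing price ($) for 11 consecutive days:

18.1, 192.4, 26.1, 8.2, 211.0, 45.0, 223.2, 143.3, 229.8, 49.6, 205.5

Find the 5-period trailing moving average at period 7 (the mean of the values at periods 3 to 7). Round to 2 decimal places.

102.70

Sum of periods 3–7: 26.1 + 8.2 + 211.0 + 45.0 + 223.2 = 513.5
Divide by 5: 513.5 / 5 = 102.70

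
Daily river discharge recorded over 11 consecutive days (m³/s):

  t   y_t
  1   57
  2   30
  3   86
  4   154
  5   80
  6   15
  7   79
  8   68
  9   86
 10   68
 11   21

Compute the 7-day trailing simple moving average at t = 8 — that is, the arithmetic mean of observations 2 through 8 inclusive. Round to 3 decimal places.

Sum of periods 2–8: 30 + 86 + 154 + 80 + 15 + 79 + 68 = 512
Divide by 7: 512 / 7 = 73.143

73.143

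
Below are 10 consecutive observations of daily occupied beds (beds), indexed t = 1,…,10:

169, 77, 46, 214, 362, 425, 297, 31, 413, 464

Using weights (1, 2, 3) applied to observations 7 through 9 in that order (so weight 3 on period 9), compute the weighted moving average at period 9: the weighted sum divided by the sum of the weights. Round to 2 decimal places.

Weighted sum: 1·297 + 2·31 + 3·413 = 297 + 62 + 1239 = 1598
Weight total: 1 + 2 + 3 = 6
WMA = 1598 / 6 = 266.33

266.33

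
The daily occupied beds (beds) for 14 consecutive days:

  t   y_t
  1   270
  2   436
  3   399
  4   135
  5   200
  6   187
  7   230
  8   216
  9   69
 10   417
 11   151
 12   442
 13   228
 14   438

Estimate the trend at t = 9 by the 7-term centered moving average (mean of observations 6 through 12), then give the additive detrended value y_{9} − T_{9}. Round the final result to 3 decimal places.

-175.571

Trend T_9 = (187 + 230 + 216 + 69 + 417 + 151 + 442) / 7 = 1712/7 = 244.57143
Detrended value: 69 − 244.57143 = -175.571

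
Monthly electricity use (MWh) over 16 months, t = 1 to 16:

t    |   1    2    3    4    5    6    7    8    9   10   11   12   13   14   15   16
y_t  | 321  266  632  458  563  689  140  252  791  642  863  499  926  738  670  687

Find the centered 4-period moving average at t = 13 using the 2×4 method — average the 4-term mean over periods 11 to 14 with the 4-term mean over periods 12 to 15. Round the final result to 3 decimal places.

732.375

Sum over 11–14: 863 + 499 + 926 + 738 = 3026
Sum over 12–15: 499 + 926 + 738 + 670 = 2833
CMA at t=13 = (3026 + 2833) / (2·4) = 5859 / 8 = 732.375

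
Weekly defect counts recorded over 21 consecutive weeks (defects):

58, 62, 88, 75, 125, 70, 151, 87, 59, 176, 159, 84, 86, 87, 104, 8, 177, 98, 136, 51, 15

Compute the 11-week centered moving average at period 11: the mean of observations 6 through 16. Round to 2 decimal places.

97.36

Sum of periods 6–16: 70 + 151 + 87 + 59 + 176 + 159 + 84 + 86 + 87 + 104 + 8 = 1071
Divide by 11: 1071 / 11 = 97.36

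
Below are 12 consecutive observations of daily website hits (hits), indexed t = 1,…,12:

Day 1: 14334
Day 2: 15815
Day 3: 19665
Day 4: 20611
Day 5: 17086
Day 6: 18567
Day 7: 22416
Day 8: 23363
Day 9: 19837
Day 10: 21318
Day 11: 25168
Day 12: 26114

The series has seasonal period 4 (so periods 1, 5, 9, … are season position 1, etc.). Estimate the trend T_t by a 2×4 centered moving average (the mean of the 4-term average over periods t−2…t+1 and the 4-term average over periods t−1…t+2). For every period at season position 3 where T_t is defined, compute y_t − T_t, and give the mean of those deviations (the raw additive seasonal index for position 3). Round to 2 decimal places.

1714.44

Season position 3 occurs at t = 3, 7 (where T_t is defined).
t=3: T_3 = 17950.2500; y_3 − T_3 = 19665 − 17950.2500 = 1714.7500
t=7: T_7 = 20701.8750; y_7 − T_7 = 22416 − 20701.8750 = 1714.1250
Mean deviation: (1714.7500 + 1714.1250) / 2 = 1714.44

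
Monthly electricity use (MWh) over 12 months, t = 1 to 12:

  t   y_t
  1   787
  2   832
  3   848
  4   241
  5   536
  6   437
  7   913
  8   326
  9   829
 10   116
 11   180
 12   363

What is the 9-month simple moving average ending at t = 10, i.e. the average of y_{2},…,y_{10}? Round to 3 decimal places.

564.222

Sum of periods 2–10: 832 + 848 + 241 + 536 + 437 + 913 + 326 + 829 + 116 = 5078
Divide by 9: 5078 / 9 = 564.222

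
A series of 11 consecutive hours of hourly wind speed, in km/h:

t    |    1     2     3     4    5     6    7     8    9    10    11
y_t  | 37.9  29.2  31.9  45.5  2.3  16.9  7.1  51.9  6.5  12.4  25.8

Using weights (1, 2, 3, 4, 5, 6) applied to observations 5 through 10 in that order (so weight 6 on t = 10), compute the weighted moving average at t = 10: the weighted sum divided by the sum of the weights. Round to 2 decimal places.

Weighted sum: 1·2.3 + 2·16.9 + 3·7.1 + 4·51.9 + 5·6.5 + 6·12.4 = 2.3 + 33.8 + 21.3 + 207.6 + 32.5 + 74.4 = 371.9
Weight total: 1 + 2 + 3 + 4 + 5 + 6 = 21
WMA = 371.9 / 21 = 17.71

17.71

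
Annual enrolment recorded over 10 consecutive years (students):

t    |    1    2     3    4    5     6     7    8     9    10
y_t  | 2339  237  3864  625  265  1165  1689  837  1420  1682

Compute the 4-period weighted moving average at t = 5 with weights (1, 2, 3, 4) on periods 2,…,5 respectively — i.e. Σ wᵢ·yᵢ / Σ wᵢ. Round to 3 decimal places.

Weighted sum: 1·237 + 2·3864 + 3·625 + 4·265 = 237 + 7728 + 1875 + 1060 = 10900
Weight total: 1 + 2 + 3 + 4 = 10
WMA = 10900 / 10 = 1090.000

1090.000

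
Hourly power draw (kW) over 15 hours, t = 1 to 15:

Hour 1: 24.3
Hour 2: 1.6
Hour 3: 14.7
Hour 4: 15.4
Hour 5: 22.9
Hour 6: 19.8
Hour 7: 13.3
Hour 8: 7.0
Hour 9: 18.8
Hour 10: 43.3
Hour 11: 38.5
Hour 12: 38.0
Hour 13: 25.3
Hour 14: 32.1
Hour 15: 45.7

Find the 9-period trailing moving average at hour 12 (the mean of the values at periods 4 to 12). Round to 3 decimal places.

Sum of periods 4–12: 15.4 + 22.9 + 19.8 + 13.3 + 7.0 + 18.8 + 43.3 + 38.5 + 38.0 = 217.0
Divide by 9: 217.0 / 9 = 24.111

24.111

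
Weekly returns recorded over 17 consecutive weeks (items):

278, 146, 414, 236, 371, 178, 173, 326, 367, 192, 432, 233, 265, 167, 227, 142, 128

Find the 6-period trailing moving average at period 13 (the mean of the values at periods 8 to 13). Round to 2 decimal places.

Sum of periods 8–13: 326 + 367 + 192 + 432 + 233 + 265 = 1815
Divide by 6: 1815 / 6 = 302.50

302.50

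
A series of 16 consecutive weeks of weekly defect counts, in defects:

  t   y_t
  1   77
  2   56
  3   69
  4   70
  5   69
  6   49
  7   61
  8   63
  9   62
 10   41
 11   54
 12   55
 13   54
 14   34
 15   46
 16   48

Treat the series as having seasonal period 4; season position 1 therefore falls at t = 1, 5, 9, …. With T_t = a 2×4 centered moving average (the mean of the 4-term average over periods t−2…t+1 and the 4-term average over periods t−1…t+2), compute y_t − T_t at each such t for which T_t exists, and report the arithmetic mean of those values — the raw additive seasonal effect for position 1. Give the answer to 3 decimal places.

5.875

Season position 1 occurs at t = 5, 9, 13 (where T_t is defined).
t=5: T_5 = 63.25000; y_5 − T_5 = 69 − 63.25000 = 5.75000
t=9: T_9 = 55.87500; y_9 − T_9 = 62 − 55.87500 = 6.12500
t=13: T_13 = 48.25000; y_13 − T_13 = 54 − 48.25000 = 5.75000
Mean deviation: (5.75000 + 6.12500 + 5.75000) / 3 = 5.875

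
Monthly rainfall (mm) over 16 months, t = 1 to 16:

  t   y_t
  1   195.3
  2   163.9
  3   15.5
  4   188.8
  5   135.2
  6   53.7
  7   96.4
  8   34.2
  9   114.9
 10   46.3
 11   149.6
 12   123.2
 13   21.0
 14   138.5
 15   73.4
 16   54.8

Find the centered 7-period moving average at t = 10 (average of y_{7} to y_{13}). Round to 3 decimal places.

Sum of periods 7–13: 96.4 + 34.2 + 114.9 + 46.3 + 149.6 + 123.2 + 21.0 = 585.6
Divide by 7: 585.6 / 7 = 83.657

83.657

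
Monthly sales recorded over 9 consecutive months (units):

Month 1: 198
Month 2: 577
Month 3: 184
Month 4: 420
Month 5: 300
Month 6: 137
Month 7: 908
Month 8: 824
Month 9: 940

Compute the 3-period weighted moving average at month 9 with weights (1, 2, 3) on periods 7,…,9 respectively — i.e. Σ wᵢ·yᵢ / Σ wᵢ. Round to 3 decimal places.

896.000

Weighted sum: 1·908 + 2·824 + 3·940 = 908 + 1648 + 2820 = 5376
Weight total: 1 + 2 + 3 = 6
WMA = 5376 / 6 = 896.000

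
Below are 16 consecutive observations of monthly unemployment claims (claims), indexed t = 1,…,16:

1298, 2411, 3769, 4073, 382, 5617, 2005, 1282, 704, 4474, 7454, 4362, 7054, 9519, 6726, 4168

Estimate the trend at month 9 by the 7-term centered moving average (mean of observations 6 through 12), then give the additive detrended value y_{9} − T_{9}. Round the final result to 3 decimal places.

-2995.714

Trend T_9 = (5617 + 2005 + 1282 + 704 + 4474 + 7454 + 4362) / 7 = 25898/7 = 3699.71429
Detrended value: 704 − 3699.71429 = -2995.714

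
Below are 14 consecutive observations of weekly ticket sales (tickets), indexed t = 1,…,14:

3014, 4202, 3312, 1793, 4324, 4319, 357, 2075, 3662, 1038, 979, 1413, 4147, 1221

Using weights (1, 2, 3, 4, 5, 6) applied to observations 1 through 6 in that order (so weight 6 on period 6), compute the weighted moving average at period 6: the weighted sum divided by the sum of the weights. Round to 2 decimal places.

Weighted sum: 1·3014 + 2·4202 + 3·3312 + 4·1793 + 5·4324 + 6·4319 = 3014 + 8404 + 9936 + 7172 + 21620 + 25914 = 76060
Weight total: 1 + 2 + 3 + 4 + 5 + 6 = 21
WMA = 76060 / 21 = 3621.90

3621.90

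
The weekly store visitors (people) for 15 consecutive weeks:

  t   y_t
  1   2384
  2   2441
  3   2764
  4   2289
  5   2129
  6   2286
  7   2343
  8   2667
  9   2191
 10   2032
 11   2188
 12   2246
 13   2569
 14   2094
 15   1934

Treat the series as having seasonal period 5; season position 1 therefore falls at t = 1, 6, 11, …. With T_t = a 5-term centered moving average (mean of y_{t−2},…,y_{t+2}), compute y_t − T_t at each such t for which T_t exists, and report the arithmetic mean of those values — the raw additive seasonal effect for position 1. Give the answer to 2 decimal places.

-57.00

Season position 1 occurs at t = 6, 11 (where T_t is defined).
t=6: T_6 = 2342.8000; y_6 − T_6 = 2286 − 2342.8000 = -56.8000
t=11: T_11 = 2245.2000; y_11 − T_11 = 2188 − 2245.2000 = -57.2000
Mean deviation: (-56.8000 + -57.2000) / 2 = -57.00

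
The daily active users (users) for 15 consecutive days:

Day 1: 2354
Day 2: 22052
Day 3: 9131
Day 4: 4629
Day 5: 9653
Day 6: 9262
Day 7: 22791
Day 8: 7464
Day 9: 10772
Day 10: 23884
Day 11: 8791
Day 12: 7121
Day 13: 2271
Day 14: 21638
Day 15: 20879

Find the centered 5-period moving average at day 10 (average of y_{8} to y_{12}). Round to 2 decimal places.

Sum of periods 8–12: 7464 + 10772 + 23884 + 8791 + 7121 = 58032
Divide by 5: 58032 / 5 = 11606.40

11606.40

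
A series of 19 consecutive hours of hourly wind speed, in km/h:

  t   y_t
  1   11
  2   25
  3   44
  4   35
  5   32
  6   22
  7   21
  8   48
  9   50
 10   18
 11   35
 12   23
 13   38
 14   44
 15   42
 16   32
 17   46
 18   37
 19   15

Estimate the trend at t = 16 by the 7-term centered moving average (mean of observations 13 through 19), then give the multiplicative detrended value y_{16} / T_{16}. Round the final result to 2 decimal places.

Trend T_16 = (38 + 44 + 42 + 32 + 46 + 37 + 15) / 7 = 254/7 = 36.2857
Ratio to trend: 32 / 36.2857 = 0.88

0.88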